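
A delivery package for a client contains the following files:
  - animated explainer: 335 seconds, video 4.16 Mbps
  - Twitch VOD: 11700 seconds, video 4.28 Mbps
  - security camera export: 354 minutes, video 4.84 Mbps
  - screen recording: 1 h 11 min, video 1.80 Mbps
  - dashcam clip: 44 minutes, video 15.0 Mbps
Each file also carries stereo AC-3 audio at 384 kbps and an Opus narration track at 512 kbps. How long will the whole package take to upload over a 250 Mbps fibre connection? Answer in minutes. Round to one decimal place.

15.8 minutes

Audio total: 384 + 512 = 896 kbps = 0.896 Mbps.
animated explainer: 5.056 Mbps × 335 s = 1693.8 Mb
Twitch VOD: 5.176 Mbps × 11700 s = 60559.2 Mb
security camera export: 5.736 Mbps × 21240 s = 121832.6 Mb
screen recording: 2.696 Mbps × 4260 s = 11485.0 Mb
dashcam clip: 15.896 Mbps × 2640 s = 41965.4 Mb
Total: 237536.0 Mb = 29692.0 MB.
At 250 Mbps: 237536.0 / 250 = 950 s ≈ 15.8 minutes.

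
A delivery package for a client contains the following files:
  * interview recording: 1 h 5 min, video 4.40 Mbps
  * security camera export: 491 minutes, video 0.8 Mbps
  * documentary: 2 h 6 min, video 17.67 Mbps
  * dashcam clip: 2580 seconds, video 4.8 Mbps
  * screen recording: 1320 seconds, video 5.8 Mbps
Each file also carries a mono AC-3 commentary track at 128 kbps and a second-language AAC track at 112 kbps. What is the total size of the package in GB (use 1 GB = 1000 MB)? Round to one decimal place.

Audio total: 128 + 112 = 240 kbps = 0.240 Mbps.
interview recording: 4.640 Mbps × 3900 s = 18096.0 Mb
security camera export: 1.040 Mbps × 29460 s = 30638.4 Mb
documentary: 17.910 Mbps × 7560 s = 135399.6 Mb
dashcam clip: 5.040 Mbps × 2580 s = 13003.2 Mb
screen recording: 6.040 Mbps × 1320 s = 7972.8 Mb
Total: 205110.0 Mb = 25638.8 MB.
= 25.64 GB.

25.6 GB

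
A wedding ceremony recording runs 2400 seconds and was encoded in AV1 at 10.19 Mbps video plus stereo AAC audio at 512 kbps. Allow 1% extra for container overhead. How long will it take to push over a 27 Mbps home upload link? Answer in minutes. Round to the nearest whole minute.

16 minutes

Audio: 512 kbps = 0.512 Mbps.
Total bitrate: 10.702 Mbps.
File: 10.702 Mbps × 2400 s = 25684.8 Mb.
With 1% container overhead: ×1.01. → 25941.6 Mb.
At 27 Mbps: 25941.6 / 27 = 960.8 s ≈ 16 minutes.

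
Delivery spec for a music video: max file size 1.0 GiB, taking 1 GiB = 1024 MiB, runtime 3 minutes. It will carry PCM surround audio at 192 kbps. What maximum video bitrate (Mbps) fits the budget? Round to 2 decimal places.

Budget: 1.0 GiB = 8589.9 Mb.
3 min = 180 s
Total bitrate budget: 8589.9 Mb / 180 s = 47.722 Mbps.
Audio: 192 kbps = 0.192 Mbps.
Video: 47.722 − 0.192 = 47.530 Mbps.

47.53 Mbps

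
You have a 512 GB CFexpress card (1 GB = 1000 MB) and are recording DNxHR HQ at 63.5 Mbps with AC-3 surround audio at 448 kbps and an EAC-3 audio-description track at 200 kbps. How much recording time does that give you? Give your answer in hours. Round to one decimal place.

17.7 hours

Audio total: 448 + 200 = 648 kbps = 0.648 Mbps.
Total bitrate: 63.5 + 0.648 = 64.148 Mbps.
Capacity: 512 GB = 4,096,000 Mb.
Recording time: 4,096,000 / 64.148 = 63,852 s ≈ 17.7 hours.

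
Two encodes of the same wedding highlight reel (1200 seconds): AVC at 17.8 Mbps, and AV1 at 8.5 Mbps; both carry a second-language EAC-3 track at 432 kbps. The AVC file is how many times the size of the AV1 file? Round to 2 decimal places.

2.04

Audio: 432 kbps = 0.432 Mbps.
AVC: 18.232 Mbps × 1200 s = 21878.4 Mb = 2.547 GiB.
AV1: 8.932 Mbps × 1200 s = 10718.4 Mb = 1.248 GiB.
Ratio: 2.547 / 1.248 = 2.041.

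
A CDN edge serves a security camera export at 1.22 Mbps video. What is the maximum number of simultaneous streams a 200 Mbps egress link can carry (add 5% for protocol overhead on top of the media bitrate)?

156

On the wire with 5% overhead: 1.281 Mbps.
200 Mbps = 200.0 Mbps; 200.0 / 1.281 = 156.13 → 156 viewers.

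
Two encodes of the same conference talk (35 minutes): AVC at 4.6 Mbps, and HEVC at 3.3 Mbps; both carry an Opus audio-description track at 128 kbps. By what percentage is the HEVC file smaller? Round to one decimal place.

35 min = 2100 s
Audio: 128 kbps = 0.128 Mbps.
AVC: 4.728 Mbps × 2100 s = 9928.8 Mb = 1.156 GiB.
HEVC: 3.428 Mbps × 2100 s = 7198.8 Mb = 0.838 GiB.
Reduction: (1 − 0.838/1.156) × 100 = 27.50%.

27.5%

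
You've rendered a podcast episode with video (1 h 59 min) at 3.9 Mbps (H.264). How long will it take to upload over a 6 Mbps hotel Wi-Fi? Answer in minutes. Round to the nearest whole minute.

77 minutes

1 h 59 min = 119 min = 7140 s
File: 3.900 Mbps × 7140 s = 27846.0 Mb.
At 6 Mbps: 27846.0 / 6 = 4641.0 s ≈ 77.3 minutes.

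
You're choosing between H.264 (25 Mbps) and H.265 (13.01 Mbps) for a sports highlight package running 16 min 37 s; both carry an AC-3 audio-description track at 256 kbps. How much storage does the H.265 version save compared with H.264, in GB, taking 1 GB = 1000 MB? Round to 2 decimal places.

1.49 GB

16 min 37 s = 997 s
Audio: 256 kbps = 0.256 Mbps.
H.264: 25.256 Mbps × 997 s = 25180.2 Mb = 3.148 GB.
H.265: 13.266 Mbps × 997 s = 13226.2 Mb = 1.653 GB.
Saving: 3.148 − 1.653 = 1.494 GB.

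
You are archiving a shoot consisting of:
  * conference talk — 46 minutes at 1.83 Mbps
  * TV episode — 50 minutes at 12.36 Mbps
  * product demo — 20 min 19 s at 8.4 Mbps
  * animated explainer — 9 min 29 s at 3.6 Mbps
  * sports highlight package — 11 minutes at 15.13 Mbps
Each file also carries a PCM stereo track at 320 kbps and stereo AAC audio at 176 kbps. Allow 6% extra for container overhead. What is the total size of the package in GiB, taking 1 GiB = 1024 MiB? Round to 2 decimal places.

Audio total: 320 + 176 = 496 kbps = 0.496 Mbps.
conference talk: 2.326 Mbps × 2760 s × 1.06 = 6804.9 Mb
TV episode: 12.856 Mbps × 3000 s × 1.06 = 40882.1 Mb
product demo: 8.896 Mbps × 1219 s × 1.06 = 11494.9 Mb
animated explainer: 4.096 Mbps × 569 s × 1.06 = 2470.5 Mb
sports highlight package: 15.626 Mbps × 660 s × 1.06 = 10931.9 Mb
Total: 72584.3 Mb = 9073.0 MB.
= 8.450 GiB.

8.45 GiB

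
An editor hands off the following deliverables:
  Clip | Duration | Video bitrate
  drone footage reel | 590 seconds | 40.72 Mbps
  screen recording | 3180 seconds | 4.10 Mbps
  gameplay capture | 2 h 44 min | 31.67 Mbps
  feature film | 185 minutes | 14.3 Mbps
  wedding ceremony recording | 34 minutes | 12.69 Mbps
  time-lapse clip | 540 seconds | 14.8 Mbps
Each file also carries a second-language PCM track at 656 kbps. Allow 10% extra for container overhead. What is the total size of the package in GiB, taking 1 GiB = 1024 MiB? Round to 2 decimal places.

71.61 GiB

Audio: 656 kbps = 0.656 Mbps.
drone footage reel: 41.376 Mbps × 590 s × 1.10 = 26853.0 Mb
screen recording: 4.756 Mbps × 3180 s × 1.10 = 16636.5 Mb
gameplay capture: 32.326 Mbps × 9840 s × 1.10 = 349896.6 Mb
feature film: 14.956 Mbps × 11100 s × 1.10 = 182612.8 Mb
wedding ceremony recording: 13.346 Mbps × 2040 s × 1.10 = 29948.4 Mb
time-lapse clip: 15.456 Mbps × 540 s × 1.10 = 9180.9 Mb
Total: 615128.2 Mb = 76891.0 MB.
= 71.61 GiB.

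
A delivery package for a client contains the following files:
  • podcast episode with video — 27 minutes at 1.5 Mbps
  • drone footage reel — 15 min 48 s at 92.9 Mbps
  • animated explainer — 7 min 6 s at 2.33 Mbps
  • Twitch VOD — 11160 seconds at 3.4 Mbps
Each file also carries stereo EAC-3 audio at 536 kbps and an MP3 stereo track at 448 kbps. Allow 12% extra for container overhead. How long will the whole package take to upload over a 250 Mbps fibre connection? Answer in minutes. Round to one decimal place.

Audio total: 536 + 448 = 984 kbps = 0.984 Mbps.
podcast episode with video: 2.484 Mbps × 1620 s × 1.12 = 4507.0 Mb
drone footage reel: 93.884 Mbps × 948 s × 1.12 = 99682.3 Mb
animated explainer: 3.314 Mbps × 426 s × 1.12 = 1581.2 Mb
Twitch VOD: 4.384 Mbps × 11160 s × 1.12 = 54796.5 Mb
Total: 160566.9 Mb = 20070.9 MB.
At 250 Mbps: 160566.9 / 250 = 642 s ≈ 10.7 minutes.

10.7 minutes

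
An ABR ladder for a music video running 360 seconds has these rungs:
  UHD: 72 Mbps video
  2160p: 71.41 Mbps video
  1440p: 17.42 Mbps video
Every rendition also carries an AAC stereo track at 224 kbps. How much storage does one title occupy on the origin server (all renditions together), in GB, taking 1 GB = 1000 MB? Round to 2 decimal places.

Audio: 224 kbps = 0.224 Mbps.
Sum of rendition bitrates: (72+0.224) + (71.41+0.224) + (17.42+0.224) = 161.502 Mbps.
× 360 s = 58,141 Mb = 7,268 MB = 7.268 GB.

7.27 GB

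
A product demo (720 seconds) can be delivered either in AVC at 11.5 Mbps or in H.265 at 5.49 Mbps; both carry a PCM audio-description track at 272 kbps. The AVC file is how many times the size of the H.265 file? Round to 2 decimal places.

2.04

Audio: 272 kbps = 0.272 Mbps.
AVC: 11.772 Mbps × 720 s = 8475.8 Mb = 1.059 GB.
H.265: 5.762 Mbps × 720 s = 4148.6 Mb = 0.519 GB.
Ratio: 1.059 / 0.519 = 2.043.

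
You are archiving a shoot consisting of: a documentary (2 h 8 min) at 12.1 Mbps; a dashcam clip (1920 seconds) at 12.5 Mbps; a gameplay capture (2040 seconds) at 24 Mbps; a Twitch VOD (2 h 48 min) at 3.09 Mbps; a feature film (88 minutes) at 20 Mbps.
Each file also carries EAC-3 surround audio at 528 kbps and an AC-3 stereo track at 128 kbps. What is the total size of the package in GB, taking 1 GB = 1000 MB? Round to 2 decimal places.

40.04 GB

Audio total: 528 + 128 = 656 kbps = 0.656 Mbps.
documentary: 12.756 Mbps × 7680 s = 97966.1 Mb
dashcam clip: 13.156 Mbps × 1920 s = 25259.5 Mb
gameplay capture: 24.656 Mbps × 2040 s = 50298.2 Mb
Twitch VOD: 3.746 Mbps × 10080 s = 37759.7 Mb
feature film: 20.656 Mbps × 5280 s = 109063.7 Mb
Total: 320347.2 Mb = 40043.4 MB.
= 40.04 GB.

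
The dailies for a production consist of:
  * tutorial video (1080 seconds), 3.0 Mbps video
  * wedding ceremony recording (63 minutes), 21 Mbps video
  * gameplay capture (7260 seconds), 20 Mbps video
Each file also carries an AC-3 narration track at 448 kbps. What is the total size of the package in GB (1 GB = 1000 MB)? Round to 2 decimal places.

29.16 GB

Audio: 448 kbps = 0.448 Mbps.
tutorial video: 3.448 Mbps × 1080 s = 3723.8 Mb
wedding ceremony recording: 21.448 Mbps × 3780 s = 81073.4 Mb
gameplay capture: 20.448 Mbps × 7260 s = 148452.5 Mb
Total: 233249.8 Mb = 29156.2 MB.
= 29.16 GB.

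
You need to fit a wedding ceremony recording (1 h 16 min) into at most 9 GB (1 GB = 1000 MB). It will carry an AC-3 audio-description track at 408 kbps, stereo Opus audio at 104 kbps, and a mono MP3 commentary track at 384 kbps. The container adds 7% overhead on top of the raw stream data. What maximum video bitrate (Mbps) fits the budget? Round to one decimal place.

Budget: 9 GB = 72000.0 Mb.
Stream payload after overhead: 72000.0 / 1.07 = 67289.7 Mb.
1 h 16 min = 76 min = 4560 s
Total bitrate budget: 67289.7 Mb / 4560 s = 14.757 Mbps.
Audio total: 408 + 104 + 384 = 896 kbps = 0.896 Mbps.
Video: 14.757 − 0.896 = 13.861 Mbps.

13.9 Mbps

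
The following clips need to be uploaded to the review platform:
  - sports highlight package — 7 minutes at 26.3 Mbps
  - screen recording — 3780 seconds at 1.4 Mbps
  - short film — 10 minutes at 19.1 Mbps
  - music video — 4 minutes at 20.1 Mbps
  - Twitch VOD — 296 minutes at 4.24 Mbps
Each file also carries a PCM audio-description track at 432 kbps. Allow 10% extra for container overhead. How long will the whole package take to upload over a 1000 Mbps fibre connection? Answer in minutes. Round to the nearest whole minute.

Audio: 432 kbps = 0.432 Mbps.
sports highlight package: 26.732 Mbps × 420 s × 1.10 = 12350.2 Mb
screen recording: 1.832 Mbps × 3780 s × 1.10 = 7617.5 Mb
short film: 19.532 Mbps × 600 s × 1.10 = 12891.1 Mb
music video: 20.532 Mbps × 240 s × 1.10 = 5420.4 Mb
Twitch VOD: 4.672 Mbps × 17760 s × 1.10 = 91272.2 Mb
Total: 129551.4 Mb = 16193.9 MB.
At 1000 Mbps: 129551.4 / 1000 = 130 s ≈ 2.16 minutes.

2 minutes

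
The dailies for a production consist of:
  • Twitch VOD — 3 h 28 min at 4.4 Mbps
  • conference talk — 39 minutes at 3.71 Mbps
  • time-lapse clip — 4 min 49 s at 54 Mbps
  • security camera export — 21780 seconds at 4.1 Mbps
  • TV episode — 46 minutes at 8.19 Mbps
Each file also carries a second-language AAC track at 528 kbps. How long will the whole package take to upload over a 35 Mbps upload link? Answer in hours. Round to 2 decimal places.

Audio: 528 kbps = 0.528 Mbps.
Twitch VOD: 4.928 Mbps × 12480 s = 61501.4 Mb
conference talk: 4.238 Mbps × 2340 s = 9916.9 Mb
time-lapse clip: 54.528 Mbps × 289 s = 15758.6 Mb
security camera export: 4.628 Mbps × 21780 s = 100797.8 Mb
TV episode: 8.718 Mbps × 2760 s = 24061.7 Mb
Total: 212036.5 Mb = 26504.6 MB.
At 35 Mbps: 212036.5 / 35 = 6058 s ≈ 1.68 hours.

1.68 hours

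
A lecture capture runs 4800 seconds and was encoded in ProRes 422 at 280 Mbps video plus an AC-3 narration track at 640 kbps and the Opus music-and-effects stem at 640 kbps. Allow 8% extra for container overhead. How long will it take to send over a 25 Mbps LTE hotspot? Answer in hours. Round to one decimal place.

Audio total: 640 + 640 = 1280 kbps = 1.280 Mbps.
Total bitrate: 281.280 Mbps.
File: 281.280 Mbps × 4800 s = 1350144.0 Mb.
With 8% container overhead: ×1.08. → 1458155.5 Mb.
At 25 Mbps: 1458155.5 / 25 = 58326.2 s ≈ 16.2 hours.

16.2 hours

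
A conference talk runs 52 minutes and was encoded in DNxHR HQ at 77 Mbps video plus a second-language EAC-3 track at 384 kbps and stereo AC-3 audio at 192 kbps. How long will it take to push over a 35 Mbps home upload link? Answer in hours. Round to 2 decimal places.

1.92 hours

52 min = 3120 s
Audio total: 384 + 192 = 576 kbps = 0.576 Mbps.
Total bitrate: 77.576 Mbps.
File: 77.576 Mbps × 3120 s = 242037.1 Mb.
At 35 Mbps: 242037.1 / 35 = 6915.3 s ≈ 1.92 hours.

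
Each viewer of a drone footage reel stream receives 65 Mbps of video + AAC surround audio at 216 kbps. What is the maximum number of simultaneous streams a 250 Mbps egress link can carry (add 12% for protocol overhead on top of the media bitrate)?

3

Audio: 216 kbps = 0.216 Mbps.
Per-viewer media rate: 65.216 Mbps.
On the wire with 12% overhead: 73.042 Mbps.
250 Mbps = 250.0 Mbps; 250.0 / 73.042 = 3.42 → 3 viewers.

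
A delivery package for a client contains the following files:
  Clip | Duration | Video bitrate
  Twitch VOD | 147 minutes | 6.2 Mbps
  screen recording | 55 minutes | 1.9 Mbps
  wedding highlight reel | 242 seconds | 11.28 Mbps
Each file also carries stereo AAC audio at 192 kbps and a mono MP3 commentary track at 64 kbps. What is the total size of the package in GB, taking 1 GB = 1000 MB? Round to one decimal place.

8.4 GB

Audio total: 192 + 64 = 256 kbps = 0.256 Mbps.
Twitch VOD: 6.456 Mbps × 8820 s = 56941.9 Mb
screen recording: 2.156 Mbps × 3300 s = 7114.8 Mb
wedding highlight reel: 11.536 Mbps × 242 s = 2791.7 Mb
Total: 66848.4 Mb = 8356.1 MB.
= 8.356 GB.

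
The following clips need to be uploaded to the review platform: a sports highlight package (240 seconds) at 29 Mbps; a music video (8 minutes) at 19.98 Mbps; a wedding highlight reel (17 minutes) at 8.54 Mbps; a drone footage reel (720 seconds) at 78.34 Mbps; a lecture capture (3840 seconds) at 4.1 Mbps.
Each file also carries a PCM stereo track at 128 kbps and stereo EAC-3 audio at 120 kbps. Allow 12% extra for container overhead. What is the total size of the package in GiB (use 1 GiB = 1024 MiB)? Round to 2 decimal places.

12.90 GiB

Audio total: 128 + 120 = 248 kbps = 0.248 Mbps.
sports highlight package: 29.248 Mbps × 240 s × 1.12 = 7861.9 Mb
music video: 20.228 Mbps × 480 s × 1.12 = 10874.6 Mb
wedding highlight reel: 8.788 Mbps × 1020 s × 1.12 = 10039.4 Mb
drone footage reel: 78.588 Mbps × 720 s × 1.12 = 63373.4 Mb
lecture capture: 4.348 Mbps × 3840 s × 1.12 = 18699.9 Mb
Total: 110849.1 Mb = 13856.1 MB.
= 12.90 GiB.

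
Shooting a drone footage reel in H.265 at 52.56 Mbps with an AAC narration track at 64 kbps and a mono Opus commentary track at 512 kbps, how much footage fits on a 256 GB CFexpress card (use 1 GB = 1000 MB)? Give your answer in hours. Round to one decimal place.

Audio total: 64 + 512 = 576 kbps = 0.576 Mbps.
Total bitrate: 52.56 + 0.576 = 53.136 Mbps.
Capacity: 256 GB = 2,048,000 Mb.
Recording time: 2,048,000 / 53.136 = 38,543 s ≈ 10.7 hours.

10.7 hours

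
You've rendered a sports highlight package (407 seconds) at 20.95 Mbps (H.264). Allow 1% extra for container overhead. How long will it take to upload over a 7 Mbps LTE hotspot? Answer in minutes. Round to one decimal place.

20.5 minutes

File: 20.950 Mbps × 407 s = 8526.6 Mb.
With 1% container overhead: ×1.01. → 8611.9 Mb.
At 7 Mbps: 8611.9 / 7 = 1230.3 s ≈ 20.5 minutes.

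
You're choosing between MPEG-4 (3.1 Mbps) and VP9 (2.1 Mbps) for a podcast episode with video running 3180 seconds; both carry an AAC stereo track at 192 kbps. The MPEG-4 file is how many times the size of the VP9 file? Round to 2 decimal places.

1.44

Audio: 192 kbps = 0.192 Mbps.
MPEG-4: 3.292 Mbps × 3180 s = 10468.6 Mb = 1.219 GiB.
VP9: 2.292 Mbps × 3180 s = 7288.6 Mb = 0.849 GiB.
Ratio: 1.219 / 0.849 = 1.436.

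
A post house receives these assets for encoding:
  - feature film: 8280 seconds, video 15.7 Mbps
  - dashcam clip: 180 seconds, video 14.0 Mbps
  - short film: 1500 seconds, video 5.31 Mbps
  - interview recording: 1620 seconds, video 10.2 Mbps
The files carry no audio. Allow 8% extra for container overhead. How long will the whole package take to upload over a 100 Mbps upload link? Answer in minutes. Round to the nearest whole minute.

28 minutes

feature film: 15.700 Mbps × 8280 s × 1.08 = 140395.7 Mb
dashcam clip: 14.000 Mbps × 180 s × 1.08 = 2721.6 Mb
short film: 5.310 Mbps × 1500 s × 1.08 = 8602.2 Mb
interview recording: 10.200 Mbps × 1620 s × 1.08 = 17845.9 Mb
Total: 169565.4 Mb = 21195.7 MB.
At 100 Mbps: 169565.4 / 100 = 1696 s ≈ 28.3 minutes.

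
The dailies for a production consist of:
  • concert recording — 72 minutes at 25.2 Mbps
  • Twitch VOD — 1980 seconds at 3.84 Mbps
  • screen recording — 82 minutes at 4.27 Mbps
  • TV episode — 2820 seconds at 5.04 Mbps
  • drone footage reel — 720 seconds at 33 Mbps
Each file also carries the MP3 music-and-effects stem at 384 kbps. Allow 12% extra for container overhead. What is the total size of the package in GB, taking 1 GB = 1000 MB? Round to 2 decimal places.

25.36 GB

Audio: 384 kbps = 0.384 Mbps.
concert recording: 25.584 Mbps × 4320 s × 1.12 = 123785.6 Mb
Twitch VOD: 4.224 Mbps × 1980 s × 1.12 = 9367.1 Mb
screen recording: 4.654 Mbps × 4920 s × 1.12 = 25645.4 Mb
TV episode: 5.424 Mbps × 2820 s × 1.12 = 17131.2 Mb
drone footage reel: 33.384 Mbps × 720 s × 1.12 = 26920.9 Mb
Total: 202850.2 Mb = 25356.3 MB.
= 25.36 GB.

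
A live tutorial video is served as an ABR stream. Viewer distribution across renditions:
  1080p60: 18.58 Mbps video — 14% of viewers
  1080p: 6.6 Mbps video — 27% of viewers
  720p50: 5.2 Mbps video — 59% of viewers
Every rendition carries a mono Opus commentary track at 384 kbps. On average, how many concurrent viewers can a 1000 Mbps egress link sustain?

127

Audio: 384 kbps = 0.384 Mbps.
Average per-viewer bitrate: 0.14×18.964 + 0.27×6.984 + 0.59×5.584 = 7.835 Mbps.
1000 Mbps = 1,000 Mbps; 1,000 / 7.835 = 127.63 → 127.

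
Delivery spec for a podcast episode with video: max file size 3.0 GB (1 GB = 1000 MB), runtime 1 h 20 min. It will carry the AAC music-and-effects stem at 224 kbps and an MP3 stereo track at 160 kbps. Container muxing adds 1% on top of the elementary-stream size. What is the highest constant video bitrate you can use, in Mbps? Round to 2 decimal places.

4.57 Mbps

Budget: 3.0 GB = 24000.0 Mb.
Stream payload after overhead: 24000.0 / 1.01 = 23762.4 Mb.
1 h 20 min = 80 min = 4800 s
Total bitrate budget: 23762.4 Mb / 4800 s = 4.950 Mbps.
Audio total: 224 + 160 = 384 kbps = 0.384 Mbps.
Video: 4.950 − 0.384 = 4.566 Mbps.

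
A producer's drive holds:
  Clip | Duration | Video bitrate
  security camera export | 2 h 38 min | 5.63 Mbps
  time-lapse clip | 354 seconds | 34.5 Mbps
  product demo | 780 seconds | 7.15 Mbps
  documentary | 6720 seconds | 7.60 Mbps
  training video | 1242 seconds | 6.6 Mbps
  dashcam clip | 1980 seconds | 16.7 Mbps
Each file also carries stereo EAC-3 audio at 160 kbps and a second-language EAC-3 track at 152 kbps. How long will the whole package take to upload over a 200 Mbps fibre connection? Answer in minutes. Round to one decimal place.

Audio total: 160 + 152 = 312 kbps = 0.312 Mbps.
security camera export: 5.942 Mbps × 9480 s = 56330.2 Mb
time-lapse clip: 34.812 Mbps × 354 s = 12323.4 Mb
product demo: 7.462 Mbps × 780 s = 5820.4 Mb
documentary: 7.912 Mbps × 6720 s = 53168.6 Mb
training video: 6.912 Mbps × 1242 s = 8584.7 Mb
dashcam clip: 17.012 Mbps × 1980 s = 33683.8 Mb
Total: 169911.1 Mb = 21238.9 MB.
At 200 Mbps: 169911.1 / 200 = 850 s ≈ 14.2 minutes.

14.2 minutes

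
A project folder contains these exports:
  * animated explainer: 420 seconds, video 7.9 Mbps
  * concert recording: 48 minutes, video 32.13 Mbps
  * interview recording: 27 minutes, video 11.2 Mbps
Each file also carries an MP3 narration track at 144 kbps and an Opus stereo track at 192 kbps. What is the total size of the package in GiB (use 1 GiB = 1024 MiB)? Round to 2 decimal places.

Audio total: 144 + 192 = 336 kbps = 0.336 Mbps.
animated explainer: 8.236 Mbps × 420 s = 3459.1 Mb
concert recording: 32.466 Mbps × 2880 s = 93502.1 Mb
interview recording: 11.536 Mbps × 1620 s = 18688.3 Mb
Total: 115649.5 Mb = 14456.2 MB.
= 13.46 GiB.

13.46 GiB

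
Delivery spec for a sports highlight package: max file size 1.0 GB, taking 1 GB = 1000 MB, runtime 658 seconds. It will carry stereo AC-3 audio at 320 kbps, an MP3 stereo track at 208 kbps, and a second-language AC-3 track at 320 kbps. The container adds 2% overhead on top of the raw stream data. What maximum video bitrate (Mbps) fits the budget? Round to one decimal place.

11.1 Mbps

Budget: 1.0 GB = 8000.0 Mb.
Stream payload after overhead: 8000.0 / 1.02 = 7843.1 Mb.
Total bitrate budget: 7843.1 Mb / 658 s = 11.920 Mbps.
Audio total: 320 + 208 + 320 = 848 kbps = 0.848 Mbps.
Video: 11.920 − 0.848 = 11.072 Mbps.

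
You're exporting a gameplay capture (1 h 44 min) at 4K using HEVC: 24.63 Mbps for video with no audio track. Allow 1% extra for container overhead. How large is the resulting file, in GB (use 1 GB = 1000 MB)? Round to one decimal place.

1 h 44 min = 104 min = 6240 s
Total bitrate: 24.63 Mbps.
Stream data: 24.630 Mbps × 6240 s = 153691.2 Mb.
With 1% container overhead: ×1.01.
155,228 Mb ÷ 8 = 19,404 MB → 19.40 GB.

19.4 GB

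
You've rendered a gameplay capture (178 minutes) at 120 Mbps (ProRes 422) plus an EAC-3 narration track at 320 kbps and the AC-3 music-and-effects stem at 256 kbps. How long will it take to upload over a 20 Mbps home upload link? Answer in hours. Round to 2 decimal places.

178 min = 10680 s
Audio total: 320 + 256 = 576 kbps = 0.576 Mbps.
Total bitrate: 120.576 Mbps.
File: 120.576 Mbps × 10680 s = 1287751.7 Mb.
At 20 Mbps: 1287751.7 / 20 = 64387.6 s ≈ 17.9 hours.

17.89 hours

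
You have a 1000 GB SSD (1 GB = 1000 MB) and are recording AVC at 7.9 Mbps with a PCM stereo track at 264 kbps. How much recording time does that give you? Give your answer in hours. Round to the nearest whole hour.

Audio: 264 kbps = 0.264 Mbps.
Total bitrate: 7.9 + 0.264 = 8.164 Mbps.
Capacity: 1000 GB = 8,000,000 Mb.
Recording time: 8,000,000 / 8.164 = 979,912 s ≈ 272 hours.

272 hours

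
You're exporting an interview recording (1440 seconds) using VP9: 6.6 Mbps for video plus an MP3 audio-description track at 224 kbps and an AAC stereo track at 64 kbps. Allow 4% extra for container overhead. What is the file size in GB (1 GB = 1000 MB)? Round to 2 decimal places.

Audio total: 224 + 64 = 288 kbps = 0.288 Mbps.
Total bitrate: 6.6 + 0.288 = 6.888 Mbps.
Stream data: 6.888 Mbps × 1440 s = 9918.7 Mb.
With 4% container overhead: ×1.04.
10,315 Mb ÷ 8 = 1,289 MB → 1.289 GB.

1.29 GB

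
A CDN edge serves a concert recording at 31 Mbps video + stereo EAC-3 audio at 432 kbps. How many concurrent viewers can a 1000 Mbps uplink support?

31

Audio: 432 kbps = 0.432 Mbps.
Per-viewer media rate: 31.432 Mbps.
1000 Mbps = 1,000 Mbps; 1,000 / 31.432 = 31.81 → 31 viewers.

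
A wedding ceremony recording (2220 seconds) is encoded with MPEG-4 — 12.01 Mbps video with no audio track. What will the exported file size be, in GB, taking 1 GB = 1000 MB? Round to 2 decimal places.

Total bitrate: 12.01 Mbps.
Stream data: 12.010 Mbps × 2220 s = 26662.2 Mb.
26,662 Mb ÷ 8 = 3,333 MB → 3.333 GB.

3.33 GB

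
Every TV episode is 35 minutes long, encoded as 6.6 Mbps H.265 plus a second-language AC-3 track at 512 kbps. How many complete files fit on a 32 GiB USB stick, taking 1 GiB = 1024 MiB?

35 min = 2100 s
Audio: 512 kbps = 0.512 Mbps.
Total bitrate: 7.112 Mbps.
Per item: 7.112 Mbps × 2100 s = 14,935 Mb = 1,867 MB.
Capacity: 32 GiB = 274,878 Mb; 18.40 items → 18 complete.

18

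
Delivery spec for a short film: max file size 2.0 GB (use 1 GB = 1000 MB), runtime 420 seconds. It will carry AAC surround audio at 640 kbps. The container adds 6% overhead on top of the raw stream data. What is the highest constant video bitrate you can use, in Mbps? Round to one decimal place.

Budget: 2.0 GB = 16000.0 Mb.
Stream payload after overhead: 16000.0 / 1.06 = 15094.3 Mb.
Total bitrate budget: 15094.3 Mb / 420 s = 35.939 Mbps.
Audio: 640 kbps = 0.640 Mbps.
Video: 35.939 − 0.640 = 35.299 Mbps.

35.3 Mbps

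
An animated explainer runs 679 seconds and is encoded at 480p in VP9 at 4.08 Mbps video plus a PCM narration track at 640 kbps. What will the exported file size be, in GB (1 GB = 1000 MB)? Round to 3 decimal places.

0.401 GB

Audio: 640 kbps = 0.640 Mbps.
Total bitrate: 4.08 + 0.640 = 4.720 Mbps.
Stream data: 4.720 Mbps × 679 s = 3204.9 Mb.
3,205 Mb ÷ 8 = 400.6 MB → 0.4006 GB.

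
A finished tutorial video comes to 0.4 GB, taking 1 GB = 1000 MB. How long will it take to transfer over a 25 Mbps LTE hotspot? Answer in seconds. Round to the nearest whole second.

File: 0.4 GB = 3200.0 Mb.
At 25 Mbps: 3200.0 / 25 = 128.0 s ≈ 128 seconds.

128 seconds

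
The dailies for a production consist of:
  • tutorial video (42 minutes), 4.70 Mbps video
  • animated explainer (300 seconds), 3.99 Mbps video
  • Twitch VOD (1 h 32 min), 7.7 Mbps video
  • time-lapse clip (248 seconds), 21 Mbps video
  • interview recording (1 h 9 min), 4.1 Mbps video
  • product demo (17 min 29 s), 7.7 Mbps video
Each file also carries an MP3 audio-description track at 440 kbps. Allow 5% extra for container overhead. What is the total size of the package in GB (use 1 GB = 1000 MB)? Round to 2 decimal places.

Audio: 440 kbps = 0.440 Mbps.
tutorial video: 5.140 Mbps × 2520 s × 1.05 = 13600.4 Mb
animated explainer: 4.430 Mbps × 300 s × 1.05 = 1395.5 Mb
Twitch VOD: 8.140 Mbps × 5520 s × 1.05 = 47179.4 Mb
time-lapse clip: 21.440 Mbps × 248 s × 1.05 = 5583.0 Mb
interview recording: 4.540 Mbps × 4140 s × 1.05 = 19735.4 Mb
product demo: 8.140 Mbps × 1049 s × 1.05 = 8965.8 Mb
Total: 96459.5 Mb = 12057.4 MB.
= 12.06 GB.

12.06 GB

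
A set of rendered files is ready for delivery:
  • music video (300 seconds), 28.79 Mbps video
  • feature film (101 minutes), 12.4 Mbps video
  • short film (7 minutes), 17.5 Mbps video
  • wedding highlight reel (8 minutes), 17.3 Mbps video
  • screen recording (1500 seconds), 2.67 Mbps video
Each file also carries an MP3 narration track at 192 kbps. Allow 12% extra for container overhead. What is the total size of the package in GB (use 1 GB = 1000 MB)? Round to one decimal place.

Audio: 192 kbps = 0.192 Mbps.
music video: 28.982 Mbps × 300 s × 1.12 = 9738.0 Mb
feature film: 12.592 Mbps × 6060 s × 1.12 = 85464.4 Mb
short film: 17.692 Mbps × 420 s × 1.12 = 8322.3 Mb
wedding highlight reel: 17.492 Mbps × 480 s × 1.12 = 9403.7 Mb
screen recording: 2.862 Mbps × 1500 s × 1.12 = 4808.2 Mb
Total: 117736.6 Mb = 14717.1 MB.
= 14.72 GB.

14.7 GB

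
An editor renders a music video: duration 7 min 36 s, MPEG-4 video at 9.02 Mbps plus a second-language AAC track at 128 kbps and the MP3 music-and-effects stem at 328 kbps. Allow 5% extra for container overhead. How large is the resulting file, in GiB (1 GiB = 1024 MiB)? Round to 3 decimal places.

0.528 GiB

7 min 36 s = 456 s
Audio total: 128 + 328 = 456 kbps = 0.456 Mbps.
Total bitrate: 9.02 + 0.456 = 9.476 Mbps.
Stream data: 9.476 Mbps × 456 s = 4321.1 Mb.
With 5% container overhead: ×1.05.
4,537 Mb = 567,138,600 bytes ÷ 1,073,741,824 = 0.5282 GiB.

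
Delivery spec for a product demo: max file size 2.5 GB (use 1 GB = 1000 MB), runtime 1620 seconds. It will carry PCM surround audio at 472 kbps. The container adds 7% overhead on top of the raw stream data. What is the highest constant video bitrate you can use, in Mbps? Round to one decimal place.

Budget: 2.5 GB = 20000.0 Mb.
Stream payload after overhead: 20000.0 / 1.07 = 18691.6 Mb.
Total bitrate budget: 18691.6 Mb / 1620 s = 11.538 Mbps.
Audio: 472 kbps = 0.472 Mbps.
Video: 11.538 − 0.472 = 11.066 Mbps.

11.1 Mbps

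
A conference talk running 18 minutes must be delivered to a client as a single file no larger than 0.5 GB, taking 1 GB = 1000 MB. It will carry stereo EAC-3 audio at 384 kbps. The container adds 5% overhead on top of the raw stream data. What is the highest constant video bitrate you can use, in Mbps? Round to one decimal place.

Budget: 0.5 GB = 4000.0 Mb.
Stream payload after overhead: 4000.0 / 1.05 = 3809.5 Mb.
18 min = 1080 s
Total bitrate budget: 3809.5 Mb / 1080 s = 3.527 Mbps.
Audio: 384 kbps = 0.384 Mbps.
Video: 3.527 − 0.384 = 3.143 Mbps.

3.1 Mbps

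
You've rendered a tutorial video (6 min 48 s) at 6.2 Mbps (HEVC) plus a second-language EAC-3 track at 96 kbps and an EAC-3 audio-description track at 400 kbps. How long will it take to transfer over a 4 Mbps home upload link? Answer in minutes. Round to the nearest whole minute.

11 minutes

6 min 48 s = 408 s
Audio total: 96 + 400 = 496 kbps = 0.496 Mbps.
Total bitrate: 6.696 Mbps.
File: 6.696 Mbps × 408 s = 2732.0 Mb.
At 4 Mbps: 2732.0 / 4 = 683.0 s ≈ 11.4 minutes.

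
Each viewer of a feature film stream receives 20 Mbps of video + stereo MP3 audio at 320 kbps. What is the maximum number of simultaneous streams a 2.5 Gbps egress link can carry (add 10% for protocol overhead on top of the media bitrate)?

Audio: 320 kbps = 0.320 Mbps.
Per-viewer media rate: 20.320 Mbps.
On the wire with 10% overhead: 22.352 Mbps.
2.5 Gbps = 2,500 Mbps; 2,500 / 22.352 = 111.85 → 111 viewers.

111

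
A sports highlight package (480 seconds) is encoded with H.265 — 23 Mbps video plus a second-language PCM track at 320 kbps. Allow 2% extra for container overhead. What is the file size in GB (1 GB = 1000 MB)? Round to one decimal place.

1.4 GB

Audio: 320 kbps = 0.320 Mbps.
Total bitrate: 23 + 0.320 = 23.320 Mbps.
Stream data: 23.320 Mbps × 480 s = 11193.6 Mb.
With 2% container overhead: ×1.02.
11,417 Mb ÷ 8 = 1,427 MB → 1.427 GB.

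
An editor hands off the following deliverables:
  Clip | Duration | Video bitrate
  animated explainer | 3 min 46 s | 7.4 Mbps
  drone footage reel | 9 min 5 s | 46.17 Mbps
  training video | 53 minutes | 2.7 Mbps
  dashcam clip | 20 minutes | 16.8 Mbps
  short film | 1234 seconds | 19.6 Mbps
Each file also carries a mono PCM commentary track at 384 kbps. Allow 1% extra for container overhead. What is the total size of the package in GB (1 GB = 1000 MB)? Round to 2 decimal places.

Audio: 384 kbps = 0.384 Mbps.
animated explainer: 7.784 Mbps × 226 s × 1.01 = 1776.8 Mb
drone footage reel: 46.554 Mbps × 545 s × 1.01 = 25625.6 Mb
training video: 3.084 Mbps × 3180 s × 1.01 = 9905.2 Mb
dashcam clip: 17.184 Mbps × 1200 s × 1.01 = 20827.0 Mb
short film: 19.984 Mbps × 1234 s × 1.01 = 24906.9 Mb
Total: 83041.5 Mb = 10380.2 MB.
= 10.38 GB.

10.38 GB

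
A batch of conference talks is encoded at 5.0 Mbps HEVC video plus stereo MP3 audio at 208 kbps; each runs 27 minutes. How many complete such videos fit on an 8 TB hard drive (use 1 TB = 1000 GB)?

7585

27 min = 1620 s
Audio: 208 kbps = 0.208 Mbps.
Total bitrate: 5.208 Mbps.
Per item: 5.208 Mbps × 1620 s = 8,437 Mb = 1,055 MB.
Capacity: 8 TB = 64,000,000 Mb; 7585.67 items → 7585 complete.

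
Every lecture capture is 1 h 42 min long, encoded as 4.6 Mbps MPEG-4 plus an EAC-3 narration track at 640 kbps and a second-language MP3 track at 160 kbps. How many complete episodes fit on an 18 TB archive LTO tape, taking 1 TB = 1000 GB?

4357

1 h 42 min = 102 min = 6120 s
Audio total: 640 + 160 = 800 kbps = 0.800 Mbps.
Total bitrate: 5.400 Mbps.
Per item: 5.400 Mbps × 6120 s = 33,048 Mb = 4,131 MB.
Capacity: 18 TB = 144,000,000 Mb; 4357.30 items → 4357 complete.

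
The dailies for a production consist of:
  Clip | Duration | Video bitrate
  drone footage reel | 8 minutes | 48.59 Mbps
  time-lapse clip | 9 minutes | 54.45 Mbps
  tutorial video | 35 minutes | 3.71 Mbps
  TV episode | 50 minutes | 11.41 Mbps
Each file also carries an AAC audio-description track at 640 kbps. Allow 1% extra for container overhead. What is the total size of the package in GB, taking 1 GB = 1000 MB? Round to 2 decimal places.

12.46 GB

Audio: 640 kbps = 0.640 Mbps.
drone footage reel: 49.230 Mbps × 480 s × 1.01 = 23866.7 Mb
time-lapse clip: 55.090 Mbps × 540 s × 1.01 = 30046.1 Mb
tutorial video: 4.350 Mbps × 2100 s × 1.01 = 9226.4 Mb
TV episode: 12.050 Mbps × 3000 s × 1.01 = 36511.5 Mb
Total: 99650.6 Mb = 12456.3 MB.
= 12.46 GB.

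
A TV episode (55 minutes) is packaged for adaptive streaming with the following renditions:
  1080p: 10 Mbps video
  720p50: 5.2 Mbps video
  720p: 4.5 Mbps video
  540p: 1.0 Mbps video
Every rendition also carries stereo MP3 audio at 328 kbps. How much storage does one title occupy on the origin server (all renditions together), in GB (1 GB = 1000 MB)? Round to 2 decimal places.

55 min = 3300 s
Audio: 328 kbps = 0.328 Mbps.
Sum of rendition bitrates: (10+0.328) + (5.2+0.328) + (4.5+0.328) + (1.0+0.328) = 22.012 Mbps.
× 3300 s = 72,640 Mb = 9,080 MB = 9.080 GB.

9.08 GB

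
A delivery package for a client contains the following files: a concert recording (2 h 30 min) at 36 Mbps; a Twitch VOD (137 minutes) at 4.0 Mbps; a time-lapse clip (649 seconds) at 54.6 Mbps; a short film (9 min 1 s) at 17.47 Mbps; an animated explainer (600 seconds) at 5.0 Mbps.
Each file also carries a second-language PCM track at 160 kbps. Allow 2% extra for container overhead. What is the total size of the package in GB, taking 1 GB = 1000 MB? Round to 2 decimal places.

Audio: 160 kbps = 0.160 Mbps.
concert recording: 36.160 Mbps × 9000 s × 1.02 = 331948.8 Mb
Twitch VOD: 4.160 Mbps × 8220 s × 1.02 = 34879.1 Mb
time-lapse clip: 54.760 Mbps × 649 s × 1.02 = 36250.0 Mb
short film: 17.630 Mbps × 541 s × 1.02 = 9728.6 Mb
animated explainer: 5.160 Mbps × 600 s × 1.02 = 3157.9 Mb
Total: 415964.4 Mb = 51995.6 MB.
= 52.00 GB.

52.00 GB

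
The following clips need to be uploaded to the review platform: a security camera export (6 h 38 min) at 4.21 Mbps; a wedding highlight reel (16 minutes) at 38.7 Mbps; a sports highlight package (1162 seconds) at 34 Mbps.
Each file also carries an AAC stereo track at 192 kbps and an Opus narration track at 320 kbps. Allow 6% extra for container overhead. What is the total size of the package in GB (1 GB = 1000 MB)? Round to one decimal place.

25.2 GB

Audio total: 192 + 320 = 512 kbps = 0.512 Mbps.
security camera export: 4.722 Mbps × 23880 s × 1.06 = 119527.0 Mb
wedding highlight reel: 39.212 Mbps × 960 s × 1.06 = 39902.1 Mb
sports highlight package: 34.512 Mbps × 1162 s × 1.06 = 42509.1 Mb
Total: 201938.3 Mb = 25242.3 MB.
= 25.24 GB.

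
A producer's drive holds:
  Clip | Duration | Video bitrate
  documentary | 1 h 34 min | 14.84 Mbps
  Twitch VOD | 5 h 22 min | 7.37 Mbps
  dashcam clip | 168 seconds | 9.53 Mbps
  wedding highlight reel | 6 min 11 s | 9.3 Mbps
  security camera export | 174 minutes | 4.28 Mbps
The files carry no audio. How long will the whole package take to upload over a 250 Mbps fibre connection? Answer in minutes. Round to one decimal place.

18.4 minutes

documentary: 14.840 Mbps × 5640 s = 83697.6 Mb
Twitch VOD: 7.370 Mbps × 19320 s = 142388.4 Mb
dashcam clip: 9.530 Mbps × 168 s = 1601.0 Mb
wedding highlight reel: 9.300 Mbps × 371 s = 3450.3 Mb
security camera export: 4.280 Mbps × 10440 s = 44683.2 Mb
Total: 275820.5 Mb = 34477.6 MB.
At 250 Mbps: 275820.5 / 250 = 1103 s ≈ 18.4 minutes.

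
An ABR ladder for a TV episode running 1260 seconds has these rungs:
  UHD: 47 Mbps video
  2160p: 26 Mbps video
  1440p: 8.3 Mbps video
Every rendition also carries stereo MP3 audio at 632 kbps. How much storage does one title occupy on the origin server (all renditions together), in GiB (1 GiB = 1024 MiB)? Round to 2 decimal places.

12.20 GiB

Audio: 632 kbps = 0.632 Mbps.
Sum of rendition bitrates: (47+0.632) + (26+0.632) + (8.3+0.632) = 83.196 Mbps.
× 1260 s = 104,827 Mb = 13,103 MB = 12.20 GiB.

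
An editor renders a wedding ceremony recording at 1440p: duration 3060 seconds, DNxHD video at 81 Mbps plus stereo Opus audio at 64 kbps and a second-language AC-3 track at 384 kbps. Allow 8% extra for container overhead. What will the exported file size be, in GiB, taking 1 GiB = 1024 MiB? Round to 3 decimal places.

Audio total: 64 + 384 = 448 kbps = 0.448 Mbps.
Total bitrate: 81 + 0.448 = 81.448 Mbps.
Stream data: 81.448 Mbps × 3060 s = 249230.9 Mb.
With 8% container overhead: ×1.08.
269,169 Mb = 33,646,168,800 bytes ÷ 1,073,741,824 = 31.34 GiB.

31.335 GiB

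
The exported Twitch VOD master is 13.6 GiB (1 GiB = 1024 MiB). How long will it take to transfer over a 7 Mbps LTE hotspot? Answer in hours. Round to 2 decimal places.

4.64 hours

File: 13.6 GiB = 116823.1 Mb.
At 7 Mbps: 116823.1 / 7 = 16689.0 s ≈ 4.64 hours.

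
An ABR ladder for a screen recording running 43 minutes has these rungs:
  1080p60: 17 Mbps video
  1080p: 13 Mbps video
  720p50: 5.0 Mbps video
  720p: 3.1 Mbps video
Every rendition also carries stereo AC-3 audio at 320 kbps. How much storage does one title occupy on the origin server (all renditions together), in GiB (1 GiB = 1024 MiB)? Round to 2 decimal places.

43 min = 2580 s
Audio: 320 kbps = 0.320 Mbps.
Sum of rendition bitrates: (17+0.320) + (13+0.320) + (5.0+0.320) + (3.1+0.320) = 39.380 Mbps.
× 2580 s = 101,600 Mb = 12,700 MB = 11.83 GiB.

11.83 GiB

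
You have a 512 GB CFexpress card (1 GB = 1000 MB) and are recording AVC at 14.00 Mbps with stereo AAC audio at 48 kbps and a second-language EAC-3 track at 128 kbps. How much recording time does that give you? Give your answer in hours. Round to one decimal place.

80.3 hours

Audio total: 48 + 128 = 176 kbps = 0.176 Mbps.
Total bitrate: 14.00 + 0.176 = 14.176 Mbps.
Capacity: 512 GB = 4,096,000 Mb.
Recording time: 4,096,000 / 14.176 = 288,939 s ≈ 80.3 hours.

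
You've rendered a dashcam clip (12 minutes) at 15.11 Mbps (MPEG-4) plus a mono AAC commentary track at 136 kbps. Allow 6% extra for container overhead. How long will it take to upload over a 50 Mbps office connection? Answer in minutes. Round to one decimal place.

3.9 minutes

12 min = 720 s
Audio: 136 kbps = 0.136 Mbps.
Total bitrate: 15.246 Mbps.
File: 15.246 Mbps × 720 s = 10977.1 Mb.
With 6% container overhead: ×1.06. → 11635.7 Mb.
At 50 Mbps: 11635.7 / 50 = 232.7 s ≈ 3.88 minutes.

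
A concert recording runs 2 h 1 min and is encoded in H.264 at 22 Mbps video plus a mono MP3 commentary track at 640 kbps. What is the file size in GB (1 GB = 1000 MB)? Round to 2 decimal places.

2 h 1 min = 121 min = 7260 s
Audio: 640 kbps = 0.640 Mbps.
Total bitrate: 22 + 0.640 = 22.640 Mbps.
Stream data: 22.640 Mbps × 7260 s = 164366.4 Mb.
164,366 Mb ÷ 8 = 20,546 MB → 20.55 GB.

20.55 GB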